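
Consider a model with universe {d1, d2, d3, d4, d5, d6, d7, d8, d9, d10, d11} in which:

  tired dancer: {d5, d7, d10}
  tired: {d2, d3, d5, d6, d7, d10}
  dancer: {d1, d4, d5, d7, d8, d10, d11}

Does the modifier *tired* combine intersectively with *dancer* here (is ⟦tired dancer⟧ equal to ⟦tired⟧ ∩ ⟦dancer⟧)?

⟦tired⟧ ∩ ⟦dancer⟧ = {d2, d3, d5, d6, d7, d10} ∩ {d1, d4, d5, d7, d8, d10, d11} = {d5, d7, d10}
Observed ⟦tired dancer⟧ = {d5, d7, d10}.
These coincide, so the modifier is intersective here.

yes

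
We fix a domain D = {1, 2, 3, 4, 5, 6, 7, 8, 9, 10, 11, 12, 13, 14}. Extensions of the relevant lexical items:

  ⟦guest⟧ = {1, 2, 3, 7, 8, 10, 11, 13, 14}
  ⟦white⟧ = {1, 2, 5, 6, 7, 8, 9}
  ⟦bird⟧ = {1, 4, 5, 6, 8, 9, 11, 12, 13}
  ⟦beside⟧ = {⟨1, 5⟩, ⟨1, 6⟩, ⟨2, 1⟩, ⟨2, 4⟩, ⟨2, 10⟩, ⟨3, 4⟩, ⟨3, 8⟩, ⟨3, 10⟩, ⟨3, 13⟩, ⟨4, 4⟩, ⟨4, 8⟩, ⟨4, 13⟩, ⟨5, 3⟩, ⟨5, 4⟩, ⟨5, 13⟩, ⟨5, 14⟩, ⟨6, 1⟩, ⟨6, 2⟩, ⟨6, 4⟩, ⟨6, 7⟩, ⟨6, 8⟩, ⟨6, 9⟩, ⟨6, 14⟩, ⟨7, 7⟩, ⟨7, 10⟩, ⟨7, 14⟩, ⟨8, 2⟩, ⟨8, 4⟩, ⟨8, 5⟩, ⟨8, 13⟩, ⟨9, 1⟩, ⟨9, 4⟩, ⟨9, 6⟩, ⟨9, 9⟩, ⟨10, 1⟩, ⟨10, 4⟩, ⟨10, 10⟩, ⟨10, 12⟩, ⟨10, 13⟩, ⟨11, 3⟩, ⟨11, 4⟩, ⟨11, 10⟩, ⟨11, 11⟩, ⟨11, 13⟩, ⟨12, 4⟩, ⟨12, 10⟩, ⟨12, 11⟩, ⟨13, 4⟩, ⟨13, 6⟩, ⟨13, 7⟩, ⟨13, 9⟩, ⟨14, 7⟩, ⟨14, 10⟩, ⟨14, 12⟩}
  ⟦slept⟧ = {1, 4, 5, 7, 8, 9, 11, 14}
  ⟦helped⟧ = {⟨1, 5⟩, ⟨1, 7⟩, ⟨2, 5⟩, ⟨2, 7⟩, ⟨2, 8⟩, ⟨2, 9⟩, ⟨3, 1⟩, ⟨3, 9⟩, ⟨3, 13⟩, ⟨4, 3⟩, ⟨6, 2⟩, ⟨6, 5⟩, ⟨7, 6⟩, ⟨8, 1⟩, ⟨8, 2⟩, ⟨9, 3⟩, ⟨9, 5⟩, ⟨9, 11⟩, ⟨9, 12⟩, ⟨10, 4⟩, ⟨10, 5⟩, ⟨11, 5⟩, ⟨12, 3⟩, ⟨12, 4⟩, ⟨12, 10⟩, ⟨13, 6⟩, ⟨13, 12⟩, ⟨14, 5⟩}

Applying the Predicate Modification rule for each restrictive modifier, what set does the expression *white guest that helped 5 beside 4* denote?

⟦that helped 5⟧ = {x : ⟨x, 5⟩ ∈ ⟦helped⟧} = {1, 2, 6, 9, 10, 11, 14}
⟦beside 4⟧ = {x : ⟨x, 4⟩ ∈ ⟦beside⟧} = {2, 3, 4, 5, 6, 8, 9, 10, 11, 12, 13}
⟦guest⟧ = {1, 2, 3, 7, 8, 10, 11, 13, 14}
… ∩ ⟦that helped 5⟧ = {1, 2, 3, 7, 8, 10, 11, 13, 14} ∩ {1, 2, 6, 9, 10, 11, 14} = {1, 2, 10, 11, 14}
… ∩ ⟦beside 4⟧ = {1, 2, 10, 11, 14} ∩ {2, 3, 4, 5, 6, 8, 9, 10, 11, 12, 13} = {2, 10, 11}
… ∩ ⟦white⟧ = {2, 10, 11} ∩ {1, 2, 5, 6, 7, 8, 9} = {2}
So ⟦white guest that helped 5 beside 4⟧ = {2}.

{2}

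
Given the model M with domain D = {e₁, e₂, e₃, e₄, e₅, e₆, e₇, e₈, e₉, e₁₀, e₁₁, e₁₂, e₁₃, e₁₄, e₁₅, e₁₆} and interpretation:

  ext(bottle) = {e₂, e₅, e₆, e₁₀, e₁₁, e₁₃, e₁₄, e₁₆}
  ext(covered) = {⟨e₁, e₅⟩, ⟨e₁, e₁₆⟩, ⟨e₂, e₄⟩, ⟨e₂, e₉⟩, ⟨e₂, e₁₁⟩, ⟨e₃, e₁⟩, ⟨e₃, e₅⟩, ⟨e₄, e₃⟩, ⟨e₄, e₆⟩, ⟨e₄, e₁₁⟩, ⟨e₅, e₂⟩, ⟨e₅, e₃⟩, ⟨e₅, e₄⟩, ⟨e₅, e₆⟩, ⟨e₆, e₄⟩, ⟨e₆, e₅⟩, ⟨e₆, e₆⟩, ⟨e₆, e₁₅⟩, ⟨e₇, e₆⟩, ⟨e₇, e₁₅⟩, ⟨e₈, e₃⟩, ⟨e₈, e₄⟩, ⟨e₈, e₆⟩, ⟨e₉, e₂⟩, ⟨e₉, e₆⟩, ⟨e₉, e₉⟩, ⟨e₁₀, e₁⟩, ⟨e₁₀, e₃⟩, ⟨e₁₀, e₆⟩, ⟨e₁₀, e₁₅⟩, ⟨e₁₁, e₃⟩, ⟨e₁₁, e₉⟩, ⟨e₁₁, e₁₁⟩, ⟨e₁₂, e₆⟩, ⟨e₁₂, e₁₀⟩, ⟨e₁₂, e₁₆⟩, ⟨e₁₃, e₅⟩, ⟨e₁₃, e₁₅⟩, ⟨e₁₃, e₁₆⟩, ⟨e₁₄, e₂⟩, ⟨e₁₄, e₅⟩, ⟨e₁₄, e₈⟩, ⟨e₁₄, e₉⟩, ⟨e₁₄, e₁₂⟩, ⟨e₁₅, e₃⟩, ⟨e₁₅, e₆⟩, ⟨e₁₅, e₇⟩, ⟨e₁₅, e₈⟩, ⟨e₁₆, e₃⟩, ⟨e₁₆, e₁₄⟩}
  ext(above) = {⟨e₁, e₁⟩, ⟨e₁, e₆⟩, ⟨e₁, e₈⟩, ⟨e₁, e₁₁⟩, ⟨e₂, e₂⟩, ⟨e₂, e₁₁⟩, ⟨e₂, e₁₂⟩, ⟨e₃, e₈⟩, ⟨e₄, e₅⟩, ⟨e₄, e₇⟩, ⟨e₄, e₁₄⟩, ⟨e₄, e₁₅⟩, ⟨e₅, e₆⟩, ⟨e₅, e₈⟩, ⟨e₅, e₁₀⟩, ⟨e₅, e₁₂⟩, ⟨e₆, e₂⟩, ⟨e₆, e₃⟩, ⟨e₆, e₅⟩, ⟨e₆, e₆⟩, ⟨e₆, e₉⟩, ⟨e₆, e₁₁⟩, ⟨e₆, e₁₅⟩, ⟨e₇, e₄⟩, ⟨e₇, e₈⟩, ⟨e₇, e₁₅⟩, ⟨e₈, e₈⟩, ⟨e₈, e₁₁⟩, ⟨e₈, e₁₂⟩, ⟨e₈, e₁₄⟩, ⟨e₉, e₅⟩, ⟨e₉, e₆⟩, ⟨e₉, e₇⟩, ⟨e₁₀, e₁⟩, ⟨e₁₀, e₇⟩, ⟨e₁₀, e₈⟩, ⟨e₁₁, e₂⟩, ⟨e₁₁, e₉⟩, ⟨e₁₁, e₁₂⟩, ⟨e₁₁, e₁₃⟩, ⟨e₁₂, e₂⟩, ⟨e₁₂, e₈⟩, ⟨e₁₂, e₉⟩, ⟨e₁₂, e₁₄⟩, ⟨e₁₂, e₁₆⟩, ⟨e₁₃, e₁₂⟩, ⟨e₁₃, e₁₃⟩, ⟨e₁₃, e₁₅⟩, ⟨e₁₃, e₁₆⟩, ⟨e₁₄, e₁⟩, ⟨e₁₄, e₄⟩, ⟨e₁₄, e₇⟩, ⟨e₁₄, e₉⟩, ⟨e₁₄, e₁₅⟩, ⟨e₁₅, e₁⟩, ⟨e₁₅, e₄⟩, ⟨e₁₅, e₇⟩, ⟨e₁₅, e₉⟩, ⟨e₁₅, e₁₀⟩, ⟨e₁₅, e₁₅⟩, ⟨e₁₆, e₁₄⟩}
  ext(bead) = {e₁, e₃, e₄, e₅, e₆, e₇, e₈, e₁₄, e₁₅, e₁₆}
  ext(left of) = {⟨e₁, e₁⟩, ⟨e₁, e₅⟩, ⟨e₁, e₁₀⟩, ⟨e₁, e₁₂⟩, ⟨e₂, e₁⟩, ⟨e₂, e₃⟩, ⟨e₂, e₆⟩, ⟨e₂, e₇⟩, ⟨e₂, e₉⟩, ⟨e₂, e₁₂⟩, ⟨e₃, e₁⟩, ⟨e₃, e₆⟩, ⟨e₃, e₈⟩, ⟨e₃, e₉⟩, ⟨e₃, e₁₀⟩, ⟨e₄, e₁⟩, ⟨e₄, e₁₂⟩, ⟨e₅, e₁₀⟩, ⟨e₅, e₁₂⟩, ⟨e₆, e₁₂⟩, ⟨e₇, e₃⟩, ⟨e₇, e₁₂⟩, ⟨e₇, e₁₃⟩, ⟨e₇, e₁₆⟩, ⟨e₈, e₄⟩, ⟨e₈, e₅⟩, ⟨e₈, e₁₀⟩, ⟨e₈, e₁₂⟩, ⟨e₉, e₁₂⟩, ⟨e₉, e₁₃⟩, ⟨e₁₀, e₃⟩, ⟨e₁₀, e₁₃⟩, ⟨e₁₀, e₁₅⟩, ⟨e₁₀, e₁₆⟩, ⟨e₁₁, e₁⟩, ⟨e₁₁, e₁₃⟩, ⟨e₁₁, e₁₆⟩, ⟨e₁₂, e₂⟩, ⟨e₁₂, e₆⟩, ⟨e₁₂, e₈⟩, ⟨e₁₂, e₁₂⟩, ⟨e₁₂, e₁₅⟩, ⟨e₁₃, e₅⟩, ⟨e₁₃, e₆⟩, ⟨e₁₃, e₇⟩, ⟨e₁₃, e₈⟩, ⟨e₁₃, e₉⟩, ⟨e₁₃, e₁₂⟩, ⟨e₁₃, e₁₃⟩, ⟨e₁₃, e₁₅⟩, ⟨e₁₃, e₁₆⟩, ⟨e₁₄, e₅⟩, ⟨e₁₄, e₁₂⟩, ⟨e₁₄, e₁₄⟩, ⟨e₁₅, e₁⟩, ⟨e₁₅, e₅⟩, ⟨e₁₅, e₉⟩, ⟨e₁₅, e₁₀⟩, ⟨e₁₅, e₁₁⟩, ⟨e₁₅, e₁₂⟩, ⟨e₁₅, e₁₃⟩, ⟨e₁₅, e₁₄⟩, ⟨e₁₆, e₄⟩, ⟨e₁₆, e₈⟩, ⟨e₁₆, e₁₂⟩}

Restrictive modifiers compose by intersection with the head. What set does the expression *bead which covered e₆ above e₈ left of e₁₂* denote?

⟦which covered e₆⟧ = {x : ⟨x, e₆⟩ ∈ ⟦covered⟧} = {e₄, e₅, e₆, e₇, e₈, e₉, e₁₀, e₁₂, e₁₅}
⟦above e₈⟧ = {x : ⟨x, e₈⟩ ∈ ⟦above⟧} = {e₁, e₃, e₅, e₇, e₈, e₁₀, e₁₂}
⟦left of e₁₂⟧ = {x : ⟨x, e₁₂⟩ ∈ ⟦left of⟧} = {e₁, e₂, e₄, e₅, e₆, e₇, e₈, e₉, e₁₂, e₁₃, e₁₄, e₁₅, e₁₆}
⟦bead⟧ = {e₁, e₃, e₄, e₅, e₆, e₇, e₈, e₁₄, e₁₅, e₁₆}
… ∩ ⟦which covered e₆⟧ = {e₁, e₃, e₄, e₅, e₆, e₇, e₈, e₁₄, e₁₅, e₁₆} ∩ {e₄, e₅, e₆, e₇, e₈, e₉, e₁₀, e₁₂, e₁₅} = {e₄, e₅, e₆, e₇, e₈, e₁₅}
… ∩ ⟦above e₈⟧ = {e₄, e₅, e₆, e₇, e₈, e₁₅} ∩ {e₁, e₃, e₅, e₇, e₈, e₁₀, e₁₂} = {e₅, e₇, e₈}
… ∩ ⟦left of e₁₂⟧ = {e₅, e₇, e₈} ∩ {e₁, e₂, e₄, e₅, e₆, e₇, e₈, e₉, e₁₂, e₁₃, e₁₄, e₁₅, e₁₆} = {e₅, e₇, e₈}
So ⟦bead which covered e₆ above e₈ left of e₁₂⟧ = {e₅, e₇, e₈}.

{e₅, e₇, e₈}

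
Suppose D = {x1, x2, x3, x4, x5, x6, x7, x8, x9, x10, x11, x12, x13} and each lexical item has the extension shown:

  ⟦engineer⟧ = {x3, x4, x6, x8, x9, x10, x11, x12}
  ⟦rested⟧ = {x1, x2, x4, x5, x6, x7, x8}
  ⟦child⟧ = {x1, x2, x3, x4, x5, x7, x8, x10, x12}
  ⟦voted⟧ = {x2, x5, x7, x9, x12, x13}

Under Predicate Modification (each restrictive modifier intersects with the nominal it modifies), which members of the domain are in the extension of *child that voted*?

⟦that voted⟧ = ⟦voted⟧ = {x2, x5, x7, x9, x12, x13}
⟦child⟧ = {x1, x2, x3, x4, x5, x7, x8, x10, x12}
… ∩ ⟦that voted⟧ = {x1, x2, x3, x4, x5, x7, x8, x10, x12} ∩ {x2, x5, x7, x9, x12, x13} = {x2, x5, x7, x12}
So ⟦child that voted⟧ = {x2, x5, x7, x12}.

{x2, x5, x7, x12}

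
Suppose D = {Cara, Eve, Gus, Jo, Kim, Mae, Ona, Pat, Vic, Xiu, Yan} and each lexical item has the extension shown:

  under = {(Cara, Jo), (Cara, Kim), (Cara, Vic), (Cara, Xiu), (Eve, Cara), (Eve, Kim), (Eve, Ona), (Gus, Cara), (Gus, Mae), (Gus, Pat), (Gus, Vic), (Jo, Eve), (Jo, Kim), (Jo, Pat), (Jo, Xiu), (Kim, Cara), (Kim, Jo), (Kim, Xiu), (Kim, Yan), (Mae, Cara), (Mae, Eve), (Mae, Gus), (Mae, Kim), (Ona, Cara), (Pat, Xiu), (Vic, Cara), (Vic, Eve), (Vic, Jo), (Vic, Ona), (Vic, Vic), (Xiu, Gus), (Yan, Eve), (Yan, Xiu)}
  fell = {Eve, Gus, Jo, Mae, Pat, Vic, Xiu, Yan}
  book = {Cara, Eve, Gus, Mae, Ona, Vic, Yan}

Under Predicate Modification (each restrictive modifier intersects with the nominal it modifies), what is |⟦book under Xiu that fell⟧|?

⟦under Xiu⟧ = {x : ⟨x, Xiu⟩ ∈ ⟦under⟧} = {Cara, Jo, Kim, Pat, Yan}
⟦that fell⟧ = ⟦fell⟧ = {Eve, Gus, Jo, Mae, Pat, Vic, Xiu, Yan}
⟦book⟧ = {Cara, Eve, Gus, Mae, Ona, Vic, Yan}
… ∩ ⟦under Xiu⟧ = {Cara, Eve, Gus, Mae, Ona, Vic, Yan} ∩ {Cara, Jo, Kim, Pat, Yan} = {Cara, Yan}
… ∩ ⟦that fell⟧ = {Cara, Yan} ∩ {Eve, Gus, Jo, Mae, Pat, Vic, Xiu, Yan} = {Yan}
⟦book under Xiu that fell⟧ = {Yan}, so the cardinality is 1.

1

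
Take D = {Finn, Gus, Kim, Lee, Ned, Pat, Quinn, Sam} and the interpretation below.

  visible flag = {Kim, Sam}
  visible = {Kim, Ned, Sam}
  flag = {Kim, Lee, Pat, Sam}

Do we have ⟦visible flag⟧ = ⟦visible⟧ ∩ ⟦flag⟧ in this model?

yes

⟦visible⟧ ∩ ⟦flag⟧ = {Kim, Ned, Sam} ∩ {Kim, Lee, Pat, Sam} = {Kim, Sam}
Observed ⟦visible flag⟧ = {Kim, Sam}.
These coincide, so the modifier is intersective here.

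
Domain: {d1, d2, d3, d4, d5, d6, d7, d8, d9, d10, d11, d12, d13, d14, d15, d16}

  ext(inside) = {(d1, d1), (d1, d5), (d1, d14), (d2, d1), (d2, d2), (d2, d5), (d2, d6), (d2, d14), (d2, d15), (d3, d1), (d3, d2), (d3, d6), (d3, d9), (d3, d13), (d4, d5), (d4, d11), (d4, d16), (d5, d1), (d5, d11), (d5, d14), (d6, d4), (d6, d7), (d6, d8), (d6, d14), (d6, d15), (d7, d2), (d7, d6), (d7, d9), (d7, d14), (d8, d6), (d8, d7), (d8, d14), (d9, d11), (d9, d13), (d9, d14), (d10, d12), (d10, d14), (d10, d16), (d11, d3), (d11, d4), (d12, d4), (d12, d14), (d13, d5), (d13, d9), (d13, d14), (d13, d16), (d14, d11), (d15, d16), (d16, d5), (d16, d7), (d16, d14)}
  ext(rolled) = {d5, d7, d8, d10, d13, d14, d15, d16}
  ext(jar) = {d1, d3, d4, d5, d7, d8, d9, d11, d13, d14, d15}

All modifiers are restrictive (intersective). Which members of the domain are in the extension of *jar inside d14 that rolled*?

{d5, d7, d8, d13}

⟦inside d14⟧ = {x : ⟨x, d14⟩ ∈ ⟦inside⟧} = {d1, d2, d5, d6, d7, d8, d9, d10, d12, d13, d16}
⟦that rolled⟧ = ⟦rolled⟧ = {d5, d7, d8, d10, d13, d14, d15, d16}
⟦jar⟧ = {d1, d3, d4, d5, d7, d8, d9, d11, d13, d14, d15}
… ∩ ⟦inside d14⟧ = {d1, d3, d4, d5, d7, d8, d9, d11, d13, d14, d15} ∩ {d1, d2, d5, d6, d7, d8, d9, d10, d12, d13, d16} = {d1, d5, d7, d8, d9, d13}
… ∩ ⟦that rolled⟧ = {d1, d5, d7, d8, d9, d13} ∩ {d5, d7, d8, d10, d13, d14, d15, d16} = {d5, d7, d8, d13}
So ⟦jar inside d14 that rolled⟧ = {d5, d7, d8, d13}.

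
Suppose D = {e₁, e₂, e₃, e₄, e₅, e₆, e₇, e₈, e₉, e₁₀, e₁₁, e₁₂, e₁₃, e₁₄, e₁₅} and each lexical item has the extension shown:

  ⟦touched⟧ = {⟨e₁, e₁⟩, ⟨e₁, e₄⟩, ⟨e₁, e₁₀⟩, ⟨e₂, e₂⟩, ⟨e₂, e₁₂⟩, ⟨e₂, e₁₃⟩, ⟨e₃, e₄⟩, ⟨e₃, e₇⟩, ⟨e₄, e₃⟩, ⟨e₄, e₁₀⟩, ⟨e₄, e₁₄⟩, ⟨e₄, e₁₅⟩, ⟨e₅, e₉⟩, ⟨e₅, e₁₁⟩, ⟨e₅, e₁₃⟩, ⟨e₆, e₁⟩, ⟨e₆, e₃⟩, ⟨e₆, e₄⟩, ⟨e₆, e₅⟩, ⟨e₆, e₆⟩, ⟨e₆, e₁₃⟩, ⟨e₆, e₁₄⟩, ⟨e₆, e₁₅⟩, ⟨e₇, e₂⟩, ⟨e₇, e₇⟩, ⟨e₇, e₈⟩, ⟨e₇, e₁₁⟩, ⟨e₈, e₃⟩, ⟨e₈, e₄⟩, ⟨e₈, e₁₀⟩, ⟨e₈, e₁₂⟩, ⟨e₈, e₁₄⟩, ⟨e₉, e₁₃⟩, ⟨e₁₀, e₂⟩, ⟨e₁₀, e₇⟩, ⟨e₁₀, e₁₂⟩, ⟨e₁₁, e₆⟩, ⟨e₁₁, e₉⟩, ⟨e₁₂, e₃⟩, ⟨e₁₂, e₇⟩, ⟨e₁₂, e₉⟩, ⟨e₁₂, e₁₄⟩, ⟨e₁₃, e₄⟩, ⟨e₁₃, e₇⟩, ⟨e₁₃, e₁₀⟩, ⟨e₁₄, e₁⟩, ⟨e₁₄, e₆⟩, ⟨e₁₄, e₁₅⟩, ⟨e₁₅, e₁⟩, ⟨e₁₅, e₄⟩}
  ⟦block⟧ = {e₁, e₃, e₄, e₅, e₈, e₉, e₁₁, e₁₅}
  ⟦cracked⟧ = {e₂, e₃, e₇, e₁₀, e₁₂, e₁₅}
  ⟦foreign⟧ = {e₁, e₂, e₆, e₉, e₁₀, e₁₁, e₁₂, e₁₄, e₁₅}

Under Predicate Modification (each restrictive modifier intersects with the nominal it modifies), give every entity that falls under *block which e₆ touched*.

⟦which e₆ touched⟧ = {x : ⟨e₆, x⟩ ∈ ⟦touched⟧} = {e₁, e₃, e₄, e₅, e₆, e₁₃, e₁₄, e₁₅}
⟦block⟧ = {e₁, e₃, e₄, e₅, e₈, e₉, e₁₁, e₁₅}
… ∩ ⟦which e₆ touched⟧ = {e₁, e₃, e₄, e₅, e₈, e₉, e₁₁, e₁₅} ∩ {e₁, e₃, e₄, e₅, e₆, e₁₃, e₁₄, e₁₅} = {e₁, e₃, e₄, e₅, e₁₅}
So ⟦block which e₆ touched⟧ = {e₁, e₃, e₄, e₅, e₁₅}.

{e₁, e₃, e₄, e₅, e₁₅}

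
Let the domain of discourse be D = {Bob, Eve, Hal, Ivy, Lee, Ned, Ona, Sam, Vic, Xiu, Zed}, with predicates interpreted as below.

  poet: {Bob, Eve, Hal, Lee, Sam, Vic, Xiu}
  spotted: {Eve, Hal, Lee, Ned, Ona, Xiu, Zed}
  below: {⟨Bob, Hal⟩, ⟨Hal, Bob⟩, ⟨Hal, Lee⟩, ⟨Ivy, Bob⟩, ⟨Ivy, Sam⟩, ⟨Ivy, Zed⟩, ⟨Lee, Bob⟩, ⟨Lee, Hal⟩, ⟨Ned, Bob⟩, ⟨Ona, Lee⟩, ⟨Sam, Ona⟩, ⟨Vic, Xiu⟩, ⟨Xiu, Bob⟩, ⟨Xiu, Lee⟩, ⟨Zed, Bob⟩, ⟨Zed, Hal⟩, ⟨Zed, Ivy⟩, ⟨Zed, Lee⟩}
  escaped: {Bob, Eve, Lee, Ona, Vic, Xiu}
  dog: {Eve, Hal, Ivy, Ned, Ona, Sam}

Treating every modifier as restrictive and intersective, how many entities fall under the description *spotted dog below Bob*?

⟦below Bob⟧ = {x : ⟨x, Bob⟩ ∈ ⟦below⟧} = {Hal, Ivy, Lee, Ned, Xiu, Zed}
⟦dog⟧ = {Eve, Hal, Ivy, Ned, Ona, Sam}
… ∩ ⟦below Bob⟧ = {Eve, Hal, Ivy, Ned, Ona, Sam} ∩ {Hal, Ivy, Lee, Ned, Xiu, Zed} = {Hal, Ivy, Ned}
… ∩ ⟦spotted⟧ = {Hal, Ivy, Ned} ∩ {Eve, Hal, Lee, Ned, Ona, Xiu, Zed} = {Hal, Ned}
⟦spotted dog below Bob⟧ = {Hal, Ned}, so the cardinality is 2.

2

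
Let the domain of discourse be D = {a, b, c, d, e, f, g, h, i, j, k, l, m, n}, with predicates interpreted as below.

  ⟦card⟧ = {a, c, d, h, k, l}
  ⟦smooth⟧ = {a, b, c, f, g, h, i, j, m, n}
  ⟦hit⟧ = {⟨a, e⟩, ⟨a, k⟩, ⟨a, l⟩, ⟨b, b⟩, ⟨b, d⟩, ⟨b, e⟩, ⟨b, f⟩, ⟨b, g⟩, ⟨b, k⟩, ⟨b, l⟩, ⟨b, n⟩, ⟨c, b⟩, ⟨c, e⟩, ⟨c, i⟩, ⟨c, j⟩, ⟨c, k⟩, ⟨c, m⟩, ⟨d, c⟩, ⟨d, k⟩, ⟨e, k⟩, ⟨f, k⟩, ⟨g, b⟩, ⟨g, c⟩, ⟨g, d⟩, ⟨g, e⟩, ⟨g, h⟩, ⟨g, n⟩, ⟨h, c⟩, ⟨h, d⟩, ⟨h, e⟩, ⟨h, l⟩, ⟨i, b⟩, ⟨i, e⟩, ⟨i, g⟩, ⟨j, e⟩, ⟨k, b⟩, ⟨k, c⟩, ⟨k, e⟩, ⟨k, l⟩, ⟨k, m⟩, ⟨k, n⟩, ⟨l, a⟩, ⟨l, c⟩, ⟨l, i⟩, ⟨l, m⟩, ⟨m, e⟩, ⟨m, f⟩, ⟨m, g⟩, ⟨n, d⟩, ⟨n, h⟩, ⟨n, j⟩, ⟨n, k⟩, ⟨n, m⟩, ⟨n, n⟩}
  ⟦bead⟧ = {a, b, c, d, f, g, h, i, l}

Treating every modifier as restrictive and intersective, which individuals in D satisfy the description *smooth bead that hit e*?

⟦that hit e⟧ = {x : ⟨x, e⟩ ∈ ⟦hit⟧} = {a, b, c, g, h, i, j, k, m}
⟦bead⟧ = {a, b, c, d, f, g, h, i, l}
… ∩ ⟦that hit e⟧ = {a, b, c, d, f, g, h, i, l} ∩ {a, b, c, g, h, i, j, k, m} = {a, b, c, g, h, i}
… ∩ ⟦smooth⟧ = {a, b, c, g, h, i} ∩ {a, b, c, f, g, h, i, j, m, n} = {a, b, c, g, h, i}
So ⟦smooth bead that hit e⟧ = {a, b, c, g, h, i}.

{a, b, c, g, h, i}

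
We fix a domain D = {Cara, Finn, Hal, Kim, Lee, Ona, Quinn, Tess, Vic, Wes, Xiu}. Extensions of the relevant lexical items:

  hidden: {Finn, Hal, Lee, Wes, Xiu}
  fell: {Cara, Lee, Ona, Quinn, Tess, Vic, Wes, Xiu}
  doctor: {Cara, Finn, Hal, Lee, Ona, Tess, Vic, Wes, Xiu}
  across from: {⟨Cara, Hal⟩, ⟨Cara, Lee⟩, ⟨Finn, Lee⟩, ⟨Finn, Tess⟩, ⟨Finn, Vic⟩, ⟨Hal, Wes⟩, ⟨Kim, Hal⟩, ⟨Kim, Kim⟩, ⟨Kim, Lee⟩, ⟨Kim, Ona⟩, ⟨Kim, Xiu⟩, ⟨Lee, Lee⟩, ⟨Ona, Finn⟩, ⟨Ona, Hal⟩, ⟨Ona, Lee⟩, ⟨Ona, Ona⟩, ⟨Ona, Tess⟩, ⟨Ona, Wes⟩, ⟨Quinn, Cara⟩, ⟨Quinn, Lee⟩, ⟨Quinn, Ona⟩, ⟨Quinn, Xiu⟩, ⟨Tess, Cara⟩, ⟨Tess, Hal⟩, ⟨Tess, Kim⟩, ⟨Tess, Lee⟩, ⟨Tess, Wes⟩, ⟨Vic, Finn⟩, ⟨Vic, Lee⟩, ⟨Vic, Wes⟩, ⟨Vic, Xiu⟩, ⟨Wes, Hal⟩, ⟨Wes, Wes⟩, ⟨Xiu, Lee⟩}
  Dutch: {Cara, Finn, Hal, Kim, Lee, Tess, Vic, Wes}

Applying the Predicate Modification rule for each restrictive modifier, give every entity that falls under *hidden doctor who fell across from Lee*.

{Lee, Xiu}

⟦who fell⟧ = ⟦fell⟧ = {Cara, Lee, Ona, Quinn, Tess, Vic, Wes, Xiu}
⟦across from Lee⟧ = {x : ⟨x, Lee⟩ ∈ ⟦across from⟧} = {Cara, Finn, Kim, Lee, Ona, Quinn, Tess, Vic, Xiu}
⟦doctor⟧ = {Cara, Finn, Hal, Lee, Ona, Tess, Vic, Wes, Xiu}
… ∩ ⟦who fell⟧ = {Cara, Finn, Hal, Lee, Ona, Tess, Vic, Wes, Xiu} ∩ {Cara, Lee, Ona, Quinn, Tess, Vic, Wes, Xiu} = {Cara, Lee, Ona, Tess, Vic, Wes, Xiu}
… ∩ ⟦across from Lee⟧ = {Cara, Lee, Ona, Tess, Vic, Wes, Xiu} ∩ {Cara, Finn, Kim, Lee, Ona, Quinn, Tess, Vic, Xiu} = {Cara, Lee, Ona, Tess, Vic, Xiu}
… ∩ ⟦hidden⟧ = {Cara, Lee, Ona, Tess, Vic, Xiu} ∩ {Finn, Hal, Lee, Wes, Xiu} = {Lee, Xiu}
So ⟦hidden doctor who fell across from Lee⟧ = {Lee, Xiu}.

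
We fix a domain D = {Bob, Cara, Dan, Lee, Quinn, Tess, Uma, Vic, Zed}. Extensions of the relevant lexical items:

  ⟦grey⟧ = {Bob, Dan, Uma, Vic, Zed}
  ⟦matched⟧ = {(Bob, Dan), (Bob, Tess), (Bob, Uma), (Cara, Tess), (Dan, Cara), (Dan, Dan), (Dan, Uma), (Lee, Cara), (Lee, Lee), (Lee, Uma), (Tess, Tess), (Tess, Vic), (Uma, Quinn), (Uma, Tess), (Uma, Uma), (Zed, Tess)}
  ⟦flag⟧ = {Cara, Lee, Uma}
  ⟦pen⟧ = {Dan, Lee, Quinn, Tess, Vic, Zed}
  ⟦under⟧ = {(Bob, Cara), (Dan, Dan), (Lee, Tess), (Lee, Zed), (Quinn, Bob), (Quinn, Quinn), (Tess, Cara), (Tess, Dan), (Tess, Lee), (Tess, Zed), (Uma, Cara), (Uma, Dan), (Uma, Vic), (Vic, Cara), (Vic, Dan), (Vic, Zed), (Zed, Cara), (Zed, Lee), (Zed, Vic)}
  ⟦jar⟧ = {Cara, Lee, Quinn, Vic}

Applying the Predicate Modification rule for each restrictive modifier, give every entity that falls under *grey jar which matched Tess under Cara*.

∅

⟦which matched Tess⟧ = {x : ⟨x, Tess⟩ ∈ ⟦matched⟧} = {Bob, Cara, Tess, Uma, Zed}
⟦under Cara⟧ = {x : ⟨x, Cara⟩ ∈ ⟦under⟧} = {Bob, Tess, Uma, Vic, Zed}
⟦jar⟧ = {Cara, Lee, Quinn, Vic}
… ∩ ⟦which matched Tess⟧ = {Cara, Lee, Quinn, Vic} ∩ {Bob, Cara, Tess, Uma, Zed} = {Cara}
… ∩ ⟦under Cara⟧ = {Cara} ∩ {Bob, Tess, Uma, Vic, Zed} = ∅
… ∩ ⟦grey⟧ = ∅ ∩ {Bob, Dan, Uma, Vic, Zed} = ∅
So ⟦grey jar which matched Tess under Cara⟧ = ∅.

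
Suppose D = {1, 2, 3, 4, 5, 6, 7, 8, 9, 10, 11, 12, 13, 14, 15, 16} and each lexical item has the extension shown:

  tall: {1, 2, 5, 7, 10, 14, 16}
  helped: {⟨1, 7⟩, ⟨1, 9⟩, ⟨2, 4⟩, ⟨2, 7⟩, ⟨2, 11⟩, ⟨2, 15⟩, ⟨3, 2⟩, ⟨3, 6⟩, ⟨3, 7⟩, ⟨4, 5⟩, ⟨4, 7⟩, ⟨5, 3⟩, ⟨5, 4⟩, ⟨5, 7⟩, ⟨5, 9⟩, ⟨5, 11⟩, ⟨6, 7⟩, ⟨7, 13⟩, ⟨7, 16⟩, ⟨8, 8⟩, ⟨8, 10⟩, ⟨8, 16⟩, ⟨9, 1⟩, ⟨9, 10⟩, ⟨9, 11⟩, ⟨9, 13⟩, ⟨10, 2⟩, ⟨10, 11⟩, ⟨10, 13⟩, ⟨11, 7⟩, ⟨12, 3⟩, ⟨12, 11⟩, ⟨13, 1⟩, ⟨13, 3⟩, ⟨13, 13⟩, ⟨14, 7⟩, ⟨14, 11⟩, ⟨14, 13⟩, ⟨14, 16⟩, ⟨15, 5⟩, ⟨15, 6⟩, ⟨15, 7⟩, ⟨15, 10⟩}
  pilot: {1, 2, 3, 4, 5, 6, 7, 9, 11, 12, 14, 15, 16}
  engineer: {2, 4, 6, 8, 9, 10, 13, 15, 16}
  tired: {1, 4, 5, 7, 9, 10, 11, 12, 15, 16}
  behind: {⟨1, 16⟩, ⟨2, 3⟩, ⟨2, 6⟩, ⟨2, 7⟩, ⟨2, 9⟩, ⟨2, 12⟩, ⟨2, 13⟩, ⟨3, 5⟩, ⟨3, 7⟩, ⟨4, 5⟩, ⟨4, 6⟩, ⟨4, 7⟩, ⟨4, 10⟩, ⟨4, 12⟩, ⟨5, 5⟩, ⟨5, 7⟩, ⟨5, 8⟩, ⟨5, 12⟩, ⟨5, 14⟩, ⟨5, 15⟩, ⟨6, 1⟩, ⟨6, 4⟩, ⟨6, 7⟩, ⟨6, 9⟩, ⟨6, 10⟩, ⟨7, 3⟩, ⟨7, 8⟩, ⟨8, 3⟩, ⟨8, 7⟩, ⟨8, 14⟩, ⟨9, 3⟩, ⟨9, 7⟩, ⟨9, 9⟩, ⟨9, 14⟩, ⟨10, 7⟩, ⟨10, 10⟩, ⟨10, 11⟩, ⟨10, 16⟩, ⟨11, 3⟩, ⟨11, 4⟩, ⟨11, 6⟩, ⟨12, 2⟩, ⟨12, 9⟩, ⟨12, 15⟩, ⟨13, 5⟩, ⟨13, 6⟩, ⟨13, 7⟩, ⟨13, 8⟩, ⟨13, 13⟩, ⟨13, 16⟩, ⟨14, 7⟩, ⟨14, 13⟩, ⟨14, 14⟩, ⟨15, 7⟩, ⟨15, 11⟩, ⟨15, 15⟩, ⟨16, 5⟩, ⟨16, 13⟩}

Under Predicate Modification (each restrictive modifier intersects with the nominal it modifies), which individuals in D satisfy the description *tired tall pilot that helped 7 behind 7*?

⟦that helped 7⟧ = {x : ⟨x, 7⟩ ∈ ⟦helped⟧} = {1, 2, 3, 4, 5, 6, 11, 14, 15}
⟦behind 7⟧ = {x : ⟨x, 7⟩ ∈ ⟦behind⟧} = {2, 3, 4, 5, 6, 8, 9, 10, 13, 14, 15}
⟦pilot⟧ = {1, 2, 3, 4, 5, 6, 7, 9, 11, 12, 14, 15, 16}
… ∩ ⟦that helped 7⟧ = {1, 2, 3, 4, 5, 6, 7, 9, 11, 12, 14, 15, 16} ∩ {1, 2, 3, 4, 5, 6, 11, 14, 15} = {1, 2, 3, 4, 5, 6, 11, 14, 15}
… ∩ ⟦behind 7⟧ = {1, 2, 3, 4, 5, 6, 11, 14, 15} ∩ {2, 3, 4, 5, 6, 8, 9, 10, 13, 14, 15} = {2, 3, 4, 5, 6, 14, 15}
… ∩ ⟦tired⟧ = {2, 3, 4, 5, 6, 14, 15} ∩ {1, 4, 5, 7, 9, 10, 11, 12, 15, 16} = {4, 5, 15}
… ∩ ⟦tall⟧ = {4, 5, 15} ∩ {1, 2, 5, 7, 10, 14, 16} = {5}
So ⟦tired tall pilot that helped 7 behind 7⟧ = {5}.

{5}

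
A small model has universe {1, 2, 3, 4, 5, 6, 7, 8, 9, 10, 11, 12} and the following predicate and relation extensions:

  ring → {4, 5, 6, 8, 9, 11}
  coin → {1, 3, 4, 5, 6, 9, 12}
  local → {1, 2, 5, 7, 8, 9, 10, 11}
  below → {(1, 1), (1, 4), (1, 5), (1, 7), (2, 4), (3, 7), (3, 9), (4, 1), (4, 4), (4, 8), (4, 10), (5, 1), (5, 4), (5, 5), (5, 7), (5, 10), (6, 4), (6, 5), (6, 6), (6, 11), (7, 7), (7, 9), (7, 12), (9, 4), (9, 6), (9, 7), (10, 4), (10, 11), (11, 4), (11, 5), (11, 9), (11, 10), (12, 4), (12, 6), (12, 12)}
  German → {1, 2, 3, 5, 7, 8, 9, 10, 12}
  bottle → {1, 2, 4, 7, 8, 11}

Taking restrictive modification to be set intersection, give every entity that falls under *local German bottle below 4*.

⟦below 4⟧ = {x : ⟨x, 4⟩ ∈ ⟦below⟧} = {1, 2, 4, 5, 6, 9, 10, 11, 12}
⟦bottle⟧ = {1, 2, 4, 7, 8, 11}
… ∩ ⟦below 4⟧ = {1, 2, 4, 7, 8, 11} ∩ {1, 2, 4, 5, 6, 9, 10, 11, 12} = {1, 2, 4, 11}
… ∩ ⟦local⟧ = {1, 2, 4, 11} ∩ {1, 2, 5, 7, 8, 9, 10, 11} = {1, 2, 11}
… ∩ ⟦German⟧ = {1, 2, 11} ∩ {1, 2, 3, 5, 7, 8, 9, 10, 12} = {1, 2}
So ⟦local German bottle below 4⟧ = {1, 2}.

{1, 2}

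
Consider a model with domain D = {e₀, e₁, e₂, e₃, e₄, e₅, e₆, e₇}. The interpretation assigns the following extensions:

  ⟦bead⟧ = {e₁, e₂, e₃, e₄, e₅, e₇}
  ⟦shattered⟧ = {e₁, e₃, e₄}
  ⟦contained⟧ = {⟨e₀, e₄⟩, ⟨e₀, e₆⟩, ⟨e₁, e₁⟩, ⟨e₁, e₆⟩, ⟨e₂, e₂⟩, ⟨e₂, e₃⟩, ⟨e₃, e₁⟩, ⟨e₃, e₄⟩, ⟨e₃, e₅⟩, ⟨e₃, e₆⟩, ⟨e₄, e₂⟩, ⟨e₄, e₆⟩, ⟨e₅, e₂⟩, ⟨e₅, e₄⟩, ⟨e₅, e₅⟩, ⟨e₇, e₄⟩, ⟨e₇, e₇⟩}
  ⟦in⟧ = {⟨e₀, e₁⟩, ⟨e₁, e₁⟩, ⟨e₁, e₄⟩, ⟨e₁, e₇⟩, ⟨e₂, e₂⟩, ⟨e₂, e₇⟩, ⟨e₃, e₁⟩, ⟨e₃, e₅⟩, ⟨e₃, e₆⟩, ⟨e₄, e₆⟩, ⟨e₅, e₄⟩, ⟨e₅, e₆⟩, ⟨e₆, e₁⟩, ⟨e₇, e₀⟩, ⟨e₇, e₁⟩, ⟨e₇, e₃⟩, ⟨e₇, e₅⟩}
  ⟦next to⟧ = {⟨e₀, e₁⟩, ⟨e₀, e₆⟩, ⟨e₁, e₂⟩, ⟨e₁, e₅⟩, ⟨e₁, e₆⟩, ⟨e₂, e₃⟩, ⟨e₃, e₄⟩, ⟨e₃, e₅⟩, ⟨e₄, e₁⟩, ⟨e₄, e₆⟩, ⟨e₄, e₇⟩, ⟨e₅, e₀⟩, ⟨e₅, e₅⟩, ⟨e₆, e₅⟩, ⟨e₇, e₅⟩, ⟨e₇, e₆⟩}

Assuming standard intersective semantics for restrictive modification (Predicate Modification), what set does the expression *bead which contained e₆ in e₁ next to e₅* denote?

{e₁, e₃}

⟦which contained e₆⟧ = {x : ⟨x, e₆⟩ ∈ ⟦contained⟧} = {e₀, e₁, e₃, e₄}
⟦in e₁⟧ = {x : ⟨x, e₁⟩ ∈ ⟦in⟧} = {e₀, e₁, e₃, e₆, e₇}
⟦next to e₅⟧ = {x : ⟨x, e₅⟩ ∈ ⟦next to⟧} = {e₁, e₃, e₅, e₆, e₇}
⟦bead⟧ = {e₁, e₂, e₃, e₄, e₅, e₇}
… ∩ ⟦which contained e₆⟧ = {e₁, e₂, e₃, e₄, e₅, e₇} ∩ {e₀, e₁, e₃, e₄} = {e₁, e₃, e₄}
… ∩ ⟦in e₁⟧ = {e₁, e₃, e₄} ∩ {e₀, e₁, e₃, e₆, e₇} = {e₁, e₃}
… ∩ ⟦next to e₅⟧ = {e₁, e₃} ∩ {e₁, e₃, e₅, e₆, e₇} = {e₁, e₃}
So ⟦bead which contained e₆ in e₁ next to e₅⟧ = {e₁, e₃}.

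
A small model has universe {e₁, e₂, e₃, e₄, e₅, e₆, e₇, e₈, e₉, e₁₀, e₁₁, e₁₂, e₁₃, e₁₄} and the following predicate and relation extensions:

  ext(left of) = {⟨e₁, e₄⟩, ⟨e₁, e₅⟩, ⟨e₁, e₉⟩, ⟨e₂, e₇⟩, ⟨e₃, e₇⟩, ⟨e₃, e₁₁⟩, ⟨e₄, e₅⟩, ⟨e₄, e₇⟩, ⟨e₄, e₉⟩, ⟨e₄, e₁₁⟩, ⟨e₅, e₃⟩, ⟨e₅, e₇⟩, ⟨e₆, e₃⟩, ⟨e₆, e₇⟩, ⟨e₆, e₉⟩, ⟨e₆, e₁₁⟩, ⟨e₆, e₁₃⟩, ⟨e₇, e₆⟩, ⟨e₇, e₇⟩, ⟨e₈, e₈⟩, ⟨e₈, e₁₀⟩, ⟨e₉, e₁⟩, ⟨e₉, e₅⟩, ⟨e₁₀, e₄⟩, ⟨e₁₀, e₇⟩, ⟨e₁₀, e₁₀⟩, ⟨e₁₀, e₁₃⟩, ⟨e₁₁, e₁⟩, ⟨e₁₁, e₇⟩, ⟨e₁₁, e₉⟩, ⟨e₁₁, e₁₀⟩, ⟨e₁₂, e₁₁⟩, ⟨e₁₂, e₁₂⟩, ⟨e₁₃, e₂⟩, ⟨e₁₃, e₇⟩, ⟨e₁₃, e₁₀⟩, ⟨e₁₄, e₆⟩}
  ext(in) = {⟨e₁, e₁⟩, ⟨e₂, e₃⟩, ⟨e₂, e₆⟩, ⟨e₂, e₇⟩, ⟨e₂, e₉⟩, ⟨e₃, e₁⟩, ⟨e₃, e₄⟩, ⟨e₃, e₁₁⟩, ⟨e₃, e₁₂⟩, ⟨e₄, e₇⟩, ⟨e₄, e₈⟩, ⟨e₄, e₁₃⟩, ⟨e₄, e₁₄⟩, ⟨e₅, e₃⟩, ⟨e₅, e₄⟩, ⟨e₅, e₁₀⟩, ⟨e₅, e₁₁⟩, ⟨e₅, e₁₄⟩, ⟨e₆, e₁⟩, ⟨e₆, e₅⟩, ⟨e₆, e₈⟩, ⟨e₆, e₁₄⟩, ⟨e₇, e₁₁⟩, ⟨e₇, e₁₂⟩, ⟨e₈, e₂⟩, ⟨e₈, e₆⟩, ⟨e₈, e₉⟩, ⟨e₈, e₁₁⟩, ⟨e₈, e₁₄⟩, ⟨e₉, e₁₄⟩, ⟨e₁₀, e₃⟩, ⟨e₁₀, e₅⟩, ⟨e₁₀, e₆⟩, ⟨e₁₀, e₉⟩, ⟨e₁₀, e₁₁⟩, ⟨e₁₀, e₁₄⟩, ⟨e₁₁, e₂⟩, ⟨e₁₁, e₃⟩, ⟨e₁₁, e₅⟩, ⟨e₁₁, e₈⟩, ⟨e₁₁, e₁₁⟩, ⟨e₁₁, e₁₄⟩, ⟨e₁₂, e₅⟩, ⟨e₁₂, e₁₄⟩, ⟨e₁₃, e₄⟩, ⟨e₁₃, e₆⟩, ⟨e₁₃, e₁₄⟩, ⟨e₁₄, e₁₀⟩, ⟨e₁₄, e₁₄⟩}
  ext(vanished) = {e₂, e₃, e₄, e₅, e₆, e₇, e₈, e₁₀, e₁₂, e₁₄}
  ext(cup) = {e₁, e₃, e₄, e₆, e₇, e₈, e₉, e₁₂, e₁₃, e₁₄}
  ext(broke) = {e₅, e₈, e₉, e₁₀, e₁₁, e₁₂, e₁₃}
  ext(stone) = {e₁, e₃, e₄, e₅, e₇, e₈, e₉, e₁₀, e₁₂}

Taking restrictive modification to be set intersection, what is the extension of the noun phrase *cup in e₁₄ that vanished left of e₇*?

{e₄, e₆}

⟦in e₁₄⟧ = {x : ⟨x, e₁₄⟩ ∈ ⟦in⟧} = {e₄, e₅, e₆, e₈, e₉, e₁₀, e₁₁, e₁₂, e₁₃, e₁₄}
⟦that vanished⟧ = ⟦vanished⟧ = {e₂, e₃, e₄, e₅, e₆, e₇, e₈, e₁₀, e₁₂, e₁₄}
⟦left of e₇⟧ = {x : ⟨x, e₇⟩ ∈ ⟦left of⟧} = {e₂, e₃, e₄, e₅, e₆, e₇, e₁₀, e₁₁, e₁₃}
⟦cup⟧ = {e₁, e₃, e₄, e₆, e₇, e₈, e₉, e₁₂, e₁₃, e₁₄}
… ∩ ⟦in e₁₄⟧ = {e₁, e₃, e₄, e₆, e₇, e₈, e₉, e₁₂, e₁₃, e₁₄} ∩ {e₄, e₅, e₆, e₈, e₉, e₁₀, e₁₁, e₁₂, e₁₃, e₁₄} = {e₄, e₆, e₈, e₉, e₁₂, e₁₃, e₁₄}
… ∩ ⟦that vanished⟧ = {e₄, e₆, e₈, e₉, e₁₂, e₁₃, e₁₄} ∩ {e₂, e₃, e₄, e₅, e₆, e₇, e₈, e₁₀, e₁₂, e₁₄} = {e₄, e₆, e₈, e₁₂, e₁₄}
… ∩ ⟦left of e₇⟧ = {e₄, e₆, e₈, e₁₂, e₁₄} ∩ {e₂, e₃, e₄, e₅, e₆, e₇, e₁₀, e₁₁, e₁₃} = {e₄, e₆}
So ⟦cup in e₁₄ that vanished left of e₇⟧ = {e₄, e₆}.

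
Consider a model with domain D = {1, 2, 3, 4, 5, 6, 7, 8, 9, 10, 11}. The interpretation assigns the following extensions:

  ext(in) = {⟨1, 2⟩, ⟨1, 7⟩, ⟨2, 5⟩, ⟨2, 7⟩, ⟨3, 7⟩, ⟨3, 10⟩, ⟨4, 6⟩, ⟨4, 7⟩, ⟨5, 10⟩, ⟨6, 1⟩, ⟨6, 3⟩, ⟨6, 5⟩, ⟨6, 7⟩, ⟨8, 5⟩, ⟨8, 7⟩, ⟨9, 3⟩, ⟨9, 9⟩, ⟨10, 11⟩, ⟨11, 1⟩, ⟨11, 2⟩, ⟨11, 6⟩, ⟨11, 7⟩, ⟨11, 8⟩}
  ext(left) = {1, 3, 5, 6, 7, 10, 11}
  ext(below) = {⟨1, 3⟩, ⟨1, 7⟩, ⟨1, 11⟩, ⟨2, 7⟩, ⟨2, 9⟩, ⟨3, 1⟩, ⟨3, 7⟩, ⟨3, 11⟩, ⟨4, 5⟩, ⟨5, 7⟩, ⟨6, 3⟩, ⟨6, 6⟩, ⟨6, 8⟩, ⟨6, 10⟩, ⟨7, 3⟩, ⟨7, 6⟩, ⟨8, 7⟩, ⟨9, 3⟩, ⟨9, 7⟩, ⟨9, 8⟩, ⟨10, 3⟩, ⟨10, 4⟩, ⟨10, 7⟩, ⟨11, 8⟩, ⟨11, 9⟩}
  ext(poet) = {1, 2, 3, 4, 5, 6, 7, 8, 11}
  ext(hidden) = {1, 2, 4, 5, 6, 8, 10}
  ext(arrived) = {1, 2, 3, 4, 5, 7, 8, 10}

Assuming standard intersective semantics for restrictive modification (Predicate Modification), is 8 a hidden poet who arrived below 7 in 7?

yes

⟦who arrived⟧ = ⟦arrived⟧ = {1, 2, 3, 4, 5, 7, 8, 10}
⟦below 7⟧ = {x : ⟨x, 7⟩ ∈ ⟦below⟧} = {1, 2, 3, 5, 8, 9, 10}
⟦in 7⟧ = {x : ⟨x, 7⟩ ∈ ⟦in⟧} = {1, 2, 3, 4, 6, 8, 11}
⟦poet⟧ = {1, 2, 3, 4, 5, 6, 7, 8, 11}
… ∩ ⟦who arrived⟧ = {1, 2, 3, 4, 5, 6, 7, 8, 11} ∩ {1, 2, 3, 4, 5, 7, 8, 10} = {1, 2, 3, 4, 5, 7, 8}
… ∩ ⟦below 7⟧ = {1, 2, 3, 4, 5, 7, 8} ∩ {1, 2, 3, 5, 8, 9, 10} = {1, 2, 3, 5, 8}
… ∩ ⟦in 7⟧ = {1, 2, 3, 5, 8} ∩ {1, 2, 3, 4, 6, 8, 11} = {1, 2, 3, 8}
… ∩ ⟦hidden⟧ = {1, 2, 3, 8} ∩ {1, 2, 4, 5, 6, 8, 10} = {1, 2, 8}
⟦hidden poet who arrived below 7 in 7⟧ = {1, 2, 8}; 8 ∈ this set.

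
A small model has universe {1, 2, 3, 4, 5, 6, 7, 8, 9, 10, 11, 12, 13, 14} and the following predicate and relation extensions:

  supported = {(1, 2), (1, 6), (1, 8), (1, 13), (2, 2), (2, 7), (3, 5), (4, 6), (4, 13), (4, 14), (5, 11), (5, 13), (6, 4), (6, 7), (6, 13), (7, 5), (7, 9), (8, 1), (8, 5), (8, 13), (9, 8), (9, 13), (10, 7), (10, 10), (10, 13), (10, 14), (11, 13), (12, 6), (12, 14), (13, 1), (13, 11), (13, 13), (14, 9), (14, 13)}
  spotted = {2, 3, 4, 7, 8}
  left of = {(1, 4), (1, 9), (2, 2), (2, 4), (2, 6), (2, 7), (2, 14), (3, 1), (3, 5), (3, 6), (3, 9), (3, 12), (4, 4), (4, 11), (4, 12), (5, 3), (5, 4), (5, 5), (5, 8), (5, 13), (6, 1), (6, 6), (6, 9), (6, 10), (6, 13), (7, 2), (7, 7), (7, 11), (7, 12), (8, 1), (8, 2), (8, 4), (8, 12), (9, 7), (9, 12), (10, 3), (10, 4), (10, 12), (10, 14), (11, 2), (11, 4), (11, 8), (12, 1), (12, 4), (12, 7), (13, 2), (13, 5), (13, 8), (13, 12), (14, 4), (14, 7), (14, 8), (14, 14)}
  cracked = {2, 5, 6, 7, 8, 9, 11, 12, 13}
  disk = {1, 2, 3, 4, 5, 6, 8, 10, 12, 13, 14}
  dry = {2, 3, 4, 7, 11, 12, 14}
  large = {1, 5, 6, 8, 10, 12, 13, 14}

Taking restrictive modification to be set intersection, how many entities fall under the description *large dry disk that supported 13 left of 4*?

⟦that supported 13⟧ = {x : ⟨x, 13⟩ ∈ ⟦supported⟧} = {1, 4, 5, 6, 8, 9, 10, 11, 13, 14}
⟦left of 4⟧ = {x : ⟨x, 4⟩ ∈ ⟦left of⟧} = {1, 2, 4, 5, 8, 10, 11, 12, 14}
⟦disk⟧ = {1, 2, 3, 4, 5, 6, 8, 10, 12, 13, 14}
… ∩ ⟦that supported 13⟧ = {1, 2, 3, 4, 5, 6, 8, 10, 12, 13, 14} ∩ {1, 4, 5, 6, 8, 9, 10, 11, 13, 14} = {1, 4, 5, 6, 8, 10, 13, 14}
… ∩ ⟦left of 4⟧ = {1, 4, 5, 6, 8, 10, 13, 14} ∩ {1, 2, 4, 5, 8, 10, 11, 12, 14} = {1, 4, 5, 8, 10, 14}
… ∩ ⟦large⟧ = {1, 4, 5, 8, 10, 14} ∩ {1, 5, 6, 8, 10, 12, 13, 14} = {1, 5, 8, 10, 14}
… ∩ ⟦dry⟧ = {1, 5, 8, 10, 14} ∩ {2, 3, 4, 7, 11, 12, 14} = {14}
⟦large dry disk that supported 13 left of 4⟧ = {14}, so the cardinality is 1.

1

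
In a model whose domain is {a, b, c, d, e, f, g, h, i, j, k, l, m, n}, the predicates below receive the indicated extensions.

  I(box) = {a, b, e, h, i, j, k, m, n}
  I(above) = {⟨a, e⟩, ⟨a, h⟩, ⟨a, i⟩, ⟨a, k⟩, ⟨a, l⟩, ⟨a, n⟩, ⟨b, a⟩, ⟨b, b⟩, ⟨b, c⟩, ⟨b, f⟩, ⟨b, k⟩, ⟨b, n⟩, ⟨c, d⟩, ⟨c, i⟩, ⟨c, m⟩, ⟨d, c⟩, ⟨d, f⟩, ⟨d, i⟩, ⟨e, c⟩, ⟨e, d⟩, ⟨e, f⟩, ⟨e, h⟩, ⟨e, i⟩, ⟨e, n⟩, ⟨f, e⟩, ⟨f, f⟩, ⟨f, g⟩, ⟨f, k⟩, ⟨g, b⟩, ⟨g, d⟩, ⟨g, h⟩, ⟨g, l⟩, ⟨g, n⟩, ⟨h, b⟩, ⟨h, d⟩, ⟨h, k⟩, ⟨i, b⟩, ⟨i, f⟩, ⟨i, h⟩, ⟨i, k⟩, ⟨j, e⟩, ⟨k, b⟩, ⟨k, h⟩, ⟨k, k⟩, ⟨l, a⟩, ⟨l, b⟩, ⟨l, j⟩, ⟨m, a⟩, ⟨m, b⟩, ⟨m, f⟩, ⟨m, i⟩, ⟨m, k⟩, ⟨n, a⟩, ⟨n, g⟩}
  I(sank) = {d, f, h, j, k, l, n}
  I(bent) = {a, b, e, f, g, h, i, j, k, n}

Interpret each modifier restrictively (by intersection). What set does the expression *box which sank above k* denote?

⟦which sank⟧ = ⟦sank⟧ = {d, f, h, j, k, l, n}
⟦above k⟧ = {x : ⟨x, k⟩ ∈ ⟦above⟧} = {a, b, f, h, i, k, m}
⟦box⟧ = {a, b, e, h, i, j, k, m, n}
… ∩ ⟦which sank⟧ = {a, b, e, h, i, j, k, m, n} ∩ {d, f, h, j, k, l, n} = {h, j, k, n}
… ∩ ⟦above k⟧ = {h, j, k, n} ∩ {a, b, f, h, i, k, m} = {h, k}
So ⟦box which sank above k⟧ = {h, k}.

{h, k}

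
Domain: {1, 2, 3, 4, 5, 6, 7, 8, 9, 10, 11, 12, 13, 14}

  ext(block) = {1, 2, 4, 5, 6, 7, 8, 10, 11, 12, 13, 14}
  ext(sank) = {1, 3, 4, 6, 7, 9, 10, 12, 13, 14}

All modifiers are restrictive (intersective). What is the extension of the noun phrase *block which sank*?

⟦which sank⟧ = ⟦sank⟧ = {1, 3, 4, 6, 7, 9, 10, 12, 13, 14}
⟦block⟧ = {1, 2, 4, 5, 6, 7, 8, 10, 11, 12, 13, 14}
… ∩ ⟦which sank⟧ = {1, 2, 4, 5, 6, 7, 8, 10, 11, 12, 13, 14} ∩ {1, 3, 4, 6, 7, 9, 10, 12, 13, 14} = {1, 4, 6, 7, 10, 12, 13, 14}
So ⟦block which sank⟧ = {1, 4, 6, 7, 10, 12, 13, 14}.

{1, 4, 6, 7, 10, 12, 13, 14}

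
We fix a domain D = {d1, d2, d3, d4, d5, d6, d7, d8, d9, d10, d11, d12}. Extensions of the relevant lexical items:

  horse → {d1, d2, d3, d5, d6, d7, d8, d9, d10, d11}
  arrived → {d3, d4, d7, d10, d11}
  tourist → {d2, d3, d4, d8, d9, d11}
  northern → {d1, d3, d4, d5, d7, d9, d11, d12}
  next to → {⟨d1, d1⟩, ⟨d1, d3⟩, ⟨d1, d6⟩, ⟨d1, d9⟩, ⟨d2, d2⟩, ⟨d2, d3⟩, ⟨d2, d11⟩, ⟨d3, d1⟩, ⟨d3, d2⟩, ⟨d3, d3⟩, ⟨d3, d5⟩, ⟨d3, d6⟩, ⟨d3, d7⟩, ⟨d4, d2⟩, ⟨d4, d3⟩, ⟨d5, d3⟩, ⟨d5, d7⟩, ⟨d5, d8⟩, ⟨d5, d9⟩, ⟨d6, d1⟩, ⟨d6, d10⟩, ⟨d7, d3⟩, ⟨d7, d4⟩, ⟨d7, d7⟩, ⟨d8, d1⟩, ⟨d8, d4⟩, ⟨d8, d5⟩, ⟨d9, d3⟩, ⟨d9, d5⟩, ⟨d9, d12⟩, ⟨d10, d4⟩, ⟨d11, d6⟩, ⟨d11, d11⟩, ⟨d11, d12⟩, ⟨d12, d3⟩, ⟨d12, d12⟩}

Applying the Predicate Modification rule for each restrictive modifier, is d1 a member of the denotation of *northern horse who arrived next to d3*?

⟦who arrived⟧ = ⟦arrived⟧ = {d3, d4, d7, d10, d11}
⟦next to d3⟧ = {x : ⟨x, d3⟩ ∈ ⟦next to⟧} = {d1, d2, d3, d4, d5, d7, d9, d12}
⟦horse⟧ = {d1, d2, d3, d5, d6, d7, d8, d9, d10, d11}
… ∩ ⟦who arrived⟧ = {d1, d2, d3, d5, d6, d7, d8, d9, d10, d11} ∩ {d3, d4, d7, d10, d11} = {d3, d7, d10, d11}
… ∩ ⟦next to d3⟧ = {d3, d7, d10, d11} ∩ {d1, d2, d3, d4, d5, d7, d9, d12} = {d3, d7}
… ∩ ⟦northern⟧ = {d3, d7} ∩ {d1, d3, d4, d5, d7, d9, d11, d12} = {d3, d7}
⟦northern horse who arrived next to d3⟧ = {d3, d7}; d1 ∉ this set.

no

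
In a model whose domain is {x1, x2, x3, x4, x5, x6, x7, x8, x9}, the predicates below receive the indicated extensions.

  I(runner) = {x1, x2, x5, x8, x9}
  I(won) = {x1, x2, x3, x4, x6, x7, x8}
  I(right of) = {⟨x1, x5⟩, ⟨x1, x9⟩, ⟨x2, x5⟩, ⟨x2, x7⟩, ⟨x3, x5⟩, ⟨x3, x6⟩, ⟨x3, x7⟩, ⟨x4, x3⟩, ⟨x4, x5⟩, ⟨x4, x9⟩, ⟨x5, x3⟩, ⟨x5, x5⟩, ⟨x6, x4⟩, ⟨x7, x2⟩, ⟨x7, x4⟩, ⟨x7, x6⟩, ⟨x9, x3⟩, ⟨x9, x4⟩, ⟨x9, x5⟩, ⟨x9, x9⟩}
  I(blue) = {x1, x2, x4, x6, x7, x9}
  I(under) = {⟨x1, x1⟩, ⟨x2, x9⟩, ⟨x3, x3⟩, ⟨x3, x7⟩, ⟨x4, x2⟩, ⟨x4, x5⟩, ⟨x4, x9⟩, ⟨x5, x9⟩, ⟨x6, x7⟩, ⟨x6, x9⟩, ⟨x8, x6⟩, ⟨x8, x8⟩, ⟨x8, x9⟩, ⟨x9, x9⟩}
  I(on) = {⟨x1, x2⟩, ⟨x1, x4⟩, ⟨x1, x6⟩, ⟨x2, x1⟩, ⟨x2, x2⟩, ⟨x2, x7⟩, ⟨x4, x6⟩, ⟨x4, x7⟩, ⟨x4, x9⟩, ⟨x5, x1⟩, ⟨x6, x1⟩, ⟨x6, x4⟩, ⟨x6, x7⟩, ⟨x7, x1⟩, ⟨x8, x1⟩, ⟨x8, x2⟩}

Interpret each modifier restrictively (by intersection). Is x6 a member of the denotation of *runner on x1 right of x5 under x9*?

no

⟦on x1⟧ = {x : ⟨x, x1⟩ ∈ ⟦on⟧} = {x2, x5, x6, x7, x8}
⟦right of x5⟧ = {x : ⟨x, x5⟩ ∈ ⟦right of⟧} = {x1, x2, x3, x4, x5, x9}
⟦under x9⟧ = {x : ⟨x, x9⟩ ∈ ⟦under⟧} = {x2, x4, x5, x6, x8, x9}
⟦runner⟧ = {x1, x2, x5, x8, x9}
… ∩ ⟦on x1⟧ = {x1, x2, x5, x8, x9} ∩ {x2, x5, x6, x7, x8} = {x2, x5, x8}
… ∩ ⟦right of x5⟧ = {x2, x5, x8} ∩ {x1, x2, x3, x4, x5, x9} = {x2, x5}
… ∩ ⟦under x9⟧ = {x2, x5} ∩ {x2, x4, x5, x6, x8, x9} = {x2, x5}
⟦runner on x1 right of x5 under x9⟧ = {x2, x5}; x6 ∉ this set.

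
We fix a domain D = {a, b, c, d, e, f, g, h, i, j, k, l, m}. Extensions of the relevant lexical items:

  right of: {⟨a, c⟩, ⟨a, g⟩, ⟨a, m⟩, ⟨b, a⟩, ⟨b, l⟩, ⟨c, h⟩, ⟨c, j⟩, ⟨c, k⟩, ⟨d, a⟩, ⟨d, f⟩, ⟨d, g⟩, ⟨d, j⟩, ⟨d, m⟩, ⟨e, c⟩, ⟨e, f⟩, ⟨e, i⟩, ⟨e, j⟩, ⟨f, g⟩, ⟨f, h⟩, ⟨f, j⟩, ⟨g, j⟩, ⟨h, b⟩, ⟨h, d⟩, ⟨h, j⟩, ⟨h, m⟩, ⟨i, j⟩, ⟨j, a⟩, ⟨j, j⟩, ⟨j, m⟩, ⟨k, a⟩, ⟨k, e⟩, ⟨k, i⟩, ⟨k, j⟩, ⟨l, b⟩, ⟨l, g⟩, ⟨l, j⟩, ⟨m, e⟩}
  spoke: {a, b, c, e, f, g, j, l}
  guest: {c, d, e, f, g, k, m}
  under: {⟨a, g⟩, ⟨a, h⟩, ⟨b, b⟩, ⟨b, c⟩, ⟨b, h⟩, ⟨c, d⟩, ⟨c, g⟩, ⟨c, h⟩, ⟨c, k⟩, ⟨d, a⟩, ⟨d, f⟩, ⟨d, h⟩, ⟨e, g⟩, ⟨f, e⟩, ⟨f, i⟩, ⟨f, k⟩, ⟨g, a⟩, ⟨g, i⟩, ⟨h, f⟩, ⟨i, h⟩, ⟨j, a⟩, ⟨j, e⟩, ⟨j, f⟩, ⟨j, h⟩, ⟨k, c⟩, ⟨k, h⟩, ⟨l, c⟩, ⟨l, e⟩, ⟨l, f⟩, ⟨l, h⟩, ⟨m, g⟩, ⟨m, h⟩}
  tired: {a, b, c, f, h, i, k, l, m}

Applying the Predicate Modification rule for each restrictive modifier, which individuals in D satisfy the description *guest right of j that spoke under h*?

{c}

⟦right of j⟧ = {x : ⟨x, j⟩ ∈ ⟦right of⟧} = {c, d, e, f, g, h, i, j, k, l}
⟦that spoke⟧ = ⟦spoke⟧ = {a, b, c, e, f, g, j, l}
⟦under h⟧ = {x : ⟨x, h⟩ ∈ ⟦under⟧} = {a, b, c, d, i, j, k, l, m}
⟦guest⟧ = {c, d, e, f, g, k, m}
… ∩ ⟦right of j⟧ = {c, d, e, f, g, k, m} ∩ {c, d, e, f, g, h, i, j, k, l} = {c, d, e, f, g, k}
… ∩ ⟦that spoke⟧ = {c, d, e, f, g, k} ∩ {a, b, c, e, f, g, j, l} = {c, e, f, g}
… ∩ ⟦under h⟧ = {c, e, f, g} ∩ {a, b, c, d, i, j, k, l, m} = {c}
So ⟦guest right of j that spoke under h⟧ = {c}.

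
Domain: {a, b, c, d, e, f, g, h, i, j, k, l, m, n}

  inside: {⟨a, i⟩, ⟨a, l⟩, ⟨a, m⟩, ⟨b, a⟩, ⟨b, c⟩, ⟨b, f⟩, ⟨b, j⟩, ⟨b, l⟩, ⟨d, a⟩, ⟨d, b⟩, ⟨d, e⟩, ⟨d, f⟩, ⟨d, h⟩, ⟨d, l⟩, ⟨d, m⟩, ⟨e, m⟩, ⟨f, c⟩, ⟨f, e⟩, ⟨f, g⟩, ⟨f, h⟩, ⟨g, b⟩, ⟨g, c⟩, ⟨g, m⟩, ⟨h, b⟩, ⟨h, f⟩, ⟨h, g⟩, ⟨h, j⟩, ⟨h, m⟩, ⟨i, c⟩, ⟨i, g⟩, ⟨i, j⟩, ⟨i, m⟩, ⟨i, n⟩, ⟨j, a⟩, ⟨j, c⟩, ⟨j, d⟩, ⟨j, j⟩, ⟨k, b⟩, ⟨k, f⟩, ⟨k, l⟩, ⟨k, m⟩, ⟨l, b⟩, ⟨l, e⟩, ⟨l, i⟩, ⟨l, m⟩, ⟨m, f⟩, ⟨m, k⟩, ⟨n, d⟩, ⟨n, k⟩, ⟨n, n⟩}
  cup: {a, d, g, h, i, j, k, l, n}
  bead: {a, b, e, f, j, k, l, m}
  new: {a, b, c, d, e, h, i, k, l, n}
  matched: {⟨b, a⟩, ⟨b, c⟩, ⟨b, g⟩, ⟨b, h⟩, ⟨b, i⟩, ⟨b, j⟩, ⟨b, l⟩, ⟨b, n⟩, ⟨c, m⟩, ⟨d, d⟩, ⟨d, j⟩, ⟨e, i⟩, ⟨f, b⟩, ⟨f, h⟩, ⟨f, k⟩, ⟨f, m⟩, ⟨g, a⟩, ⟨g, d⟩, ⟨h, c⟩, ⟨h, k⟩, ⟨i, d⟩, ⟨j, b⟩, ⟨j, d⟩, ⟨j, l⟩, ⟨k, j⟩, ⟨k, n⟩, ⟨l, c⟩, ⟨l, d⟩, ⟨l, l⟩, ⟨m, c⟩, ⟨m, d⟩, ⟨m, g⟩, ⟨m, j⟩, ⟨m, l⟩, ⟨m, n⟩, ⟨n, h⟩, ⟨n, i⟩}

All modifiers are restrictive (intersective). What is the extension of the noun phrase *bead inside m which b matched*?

⟦inside m⟧ = {x : ⟨x, m⟩ ∈ ⟦inside⟧} = {a, d, e, g, h, i, k, l}
⟦which b matched⟧ = {x : ⟨b, x⟩ ∈ ⟦matched⟧} = {a, c, g, h, i, j, l, n}
⟦bead⟧ = {a, b, e, f, j, k, l, m}
… ∩ ⟦inside m⟧ = {a, b, e, f, j, k, l, m} ∩ {a, d, e, g, h, i, k, l} = {a, e, k, l}
… ∩ ⟦which b matched⟧ = {a, e, k, l} ∩ {a, c, g, h, i, j, l, n} = {a, l}
So ⟦bead inside m which b matched⟧ = {a, l}.

{a, l}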